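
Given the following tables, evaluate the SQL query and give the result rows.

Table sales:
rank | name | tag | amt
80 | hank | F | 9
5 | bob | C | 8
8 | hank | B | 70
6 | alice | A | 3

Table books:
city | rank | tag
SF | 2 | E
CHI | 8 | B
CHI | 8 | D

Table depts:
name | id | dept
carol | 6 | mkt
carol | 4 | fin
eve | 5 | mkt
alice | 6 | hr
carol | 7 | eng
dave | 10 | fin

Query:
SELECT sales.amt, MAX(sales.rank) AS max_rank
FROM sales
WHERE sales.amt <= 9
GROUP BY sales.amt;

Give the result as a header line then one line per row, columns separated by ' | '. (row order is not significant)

== RESULT ==
sales.amt | max_rank
9 | 80
8 | 5
3 | 6

Derivation:
After WHERE (3 rows):
sales.rank | sales.name | sales.tag | sales.amt
80 | hank | F | 9
5 | bob | C | 8
6 | alice | A | 3
After GROUP BY (3 rows):
sales.amt | max_rank
9 | 80
8 | 5
3 | 6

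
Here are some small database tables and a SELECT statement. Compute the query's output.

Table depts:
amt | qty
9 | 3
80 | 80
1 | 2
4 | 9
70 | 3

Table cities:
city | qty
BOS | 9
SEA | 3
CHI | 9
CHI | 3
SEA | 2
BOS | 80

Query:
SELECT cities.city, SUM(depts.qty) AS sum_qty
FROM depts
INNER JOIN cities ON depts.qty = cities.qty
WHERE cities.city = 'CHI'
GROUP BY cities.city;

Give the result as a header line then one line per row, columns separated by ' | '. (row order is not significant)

After JOIN cities (8 rows):
depts.amt | depts.qty | cities.city | cities.qty
9 | 3 | SEA | 3
9 | 3 | CHI | 3
80 | 80 | BOS | 80
1 | 2 | SEA | 2
4 | 9 | BOS | 9
4 | 9 | CHI | 9
70 | 3 | SEA | 3
70 | 3 | CHI | 3
After WHERE (3 rows):
depts.amt | depts.qty | cities.city | cities.qty
9 | 3 | CHI | 3
4 | 9 | CHI | 9
70 | 3 | CHI | 3
After GROUP BY (1 rows):
cities.city | sum_qty
CHI | 15

== RESULT ==
cities.city | sum_qty
CHI | 15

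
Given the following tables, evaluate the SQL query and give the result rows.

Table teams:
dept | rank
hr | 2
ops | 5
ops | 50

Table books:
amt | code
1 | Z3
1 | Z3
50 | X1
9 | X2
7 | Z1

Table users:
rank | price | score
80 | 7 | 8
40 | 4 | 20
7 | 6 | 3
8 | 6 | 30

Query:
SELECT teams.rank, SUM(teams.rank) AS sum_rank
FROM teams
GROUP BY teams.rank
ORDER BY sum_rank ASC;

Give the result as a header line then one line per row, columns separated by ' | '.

== RESULT ==
teams.rank | sum_rank
2 | 2
5 | 5
50 | 50

Derivation:
After GROUP BY (3 rows):
teams.rank | sum_rank
2 | 2
5 | 5
50 | 50
After ORDER BY (3 rows):
teams.rank | sum_rank
2 | 2
5 | 5
50 | 50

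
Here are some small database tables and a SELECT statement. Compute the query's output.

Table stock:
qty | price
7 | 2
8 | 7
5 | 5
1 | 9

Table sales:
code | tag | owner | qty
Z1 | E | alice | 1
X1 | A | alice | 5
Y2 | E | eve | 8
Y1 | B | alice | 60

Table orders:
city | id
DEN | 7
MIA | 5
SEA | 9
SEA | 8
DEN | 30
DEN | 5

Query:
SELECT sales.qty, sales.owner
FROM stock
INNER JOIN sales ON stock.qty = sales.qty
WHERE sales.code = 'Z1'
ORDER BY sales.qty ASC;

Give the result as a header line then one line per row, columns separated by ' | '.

== RESULT ==
sales.qty | sales.owner
1 | alice

Derivation:
After JOIN sales (3 rows):
stock.qty | stock.price | sales.code | sales.tag | sales.owner | sales.qty
8 | 7 | Y2 | E | eve | 8
5 | 5 | X1 | A | alice | 5
1 | 9 | Z1 | E | alice | 1
After WHERE (1 rows):
stock.qty | stock.price | sales.code | sales.tag | sales.owner | sales.qty
1 | 9 | Z1 | E | alice | 1
After SELECT (1 rows):
sales.qty | sales.owner
1 | alice
After ORDER BY (1 rows):
sales.qty | sales.owner
1 | alice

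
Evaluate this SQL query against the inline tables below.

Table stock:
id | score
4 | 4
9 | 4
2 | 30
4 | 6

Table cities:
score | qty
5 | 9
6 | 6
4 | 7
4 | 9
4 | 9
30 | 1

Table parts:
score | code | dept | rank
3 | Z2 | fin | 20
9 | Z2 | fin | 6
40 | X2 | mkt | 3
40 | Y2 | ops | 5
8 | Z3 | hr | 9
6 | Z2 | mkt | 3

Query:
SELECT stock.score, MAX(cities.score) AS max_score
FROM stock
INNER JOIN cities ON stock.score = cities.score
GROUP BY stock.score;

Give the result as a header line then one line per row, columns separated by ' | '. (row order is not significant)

After JOIN cities (8 rows):
stock.id | stock.score | cities.score | cities.qty
4 | 4 | 4 | 7
4 | 4 | 4 | 9
4 | 4 | 4 | 9
9 | 4 | 4 | 7
9 | 4 | 4 | 9
9 | 4 | 4 | 9
2 | 30 | 30 | 1
4 | 6 | 6 | 6
After GROUP BY (3 rows):
stock.score | max_score
4 | 4
30 | 30
6 | 6

== RESULT ==
stock.score | max_score
4 | 4
30 | 30
6 | 6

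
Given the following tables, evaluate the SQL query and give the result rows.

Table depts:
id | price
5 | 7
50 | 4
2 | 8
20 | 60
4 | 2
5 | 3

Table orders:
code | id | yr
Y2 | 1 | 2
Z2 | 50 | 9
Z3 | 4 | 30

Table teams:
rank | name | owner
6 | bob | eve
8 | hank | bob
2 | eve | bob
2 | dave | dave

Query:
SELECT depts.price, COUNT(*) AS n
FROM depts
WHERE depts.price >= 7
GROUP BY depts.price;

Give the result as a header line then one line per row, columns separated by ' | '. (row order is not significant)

== RESULT ==
depts.price | n
7 | 1
8 | 1
60 | 1

Derivation:
After WHERE (3 rows):
depts.id | depts.price
5 | 7
2 | 8
20 | 60
After GROUP BY (3 rows):
depts.price | n
7 | 1
8 | 1
60 | 1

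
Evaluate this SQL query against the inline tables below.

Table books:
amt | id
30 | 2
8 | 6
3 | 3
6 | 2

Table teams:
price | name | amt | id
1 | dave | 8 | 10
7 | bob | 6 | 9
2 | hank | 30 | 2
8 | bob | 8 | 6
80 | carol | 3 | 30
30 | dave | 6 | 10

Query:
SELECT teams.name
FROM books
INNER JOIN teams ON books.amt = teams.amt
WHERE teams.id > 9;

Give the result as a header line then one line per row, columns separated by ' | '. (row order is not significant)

After JOIN teams (6 rows):
books.amt | books.id | teams.price | teams.name | teams.amt | teams.id
30 | 2 | 2 | hank | 30 | 2
8 | 6 | 1 | dave | 8 | 10
8 | 6 | 8 | bob | 8 | 6
3 | 3 | 80 | carol | 3 | 30
6 | 2 | 7 | bob | 6 | 9
6 | 2 | 30 | dave | 6 | 10
After WHERE (3 rows):
books.amt | books.id | teams.price | teams.name | teams.amt | teams.id
8 | 6 | 1 | dave | 8 | 10
3 | 3 | 80 | carol | 3 | 30
6 | 2 | 30 | dave | 6 | 10
After SELECT (3 rows):
teams.name
dave
carol
dave

== RESULT ==
teams.name
dave
carol
dave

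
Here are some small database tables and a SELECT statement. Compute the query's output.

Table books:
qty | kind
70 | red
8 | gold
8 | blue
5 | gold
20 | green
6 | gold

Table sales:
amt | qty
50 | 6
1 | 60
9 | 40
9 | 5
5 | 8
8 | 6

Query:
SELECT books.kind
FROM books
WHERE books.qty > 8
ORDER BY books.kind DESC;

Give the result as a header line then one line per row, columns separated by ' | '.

== RESULT ==
books.kind
red
green

Derivation:
After WHERE (2 rows):
books.qty | books.kind
70 | red
20 | green
After SELECT (2 rows):
books.kind
red
green
After ORDER BY (2 rows):
books.kind
red
green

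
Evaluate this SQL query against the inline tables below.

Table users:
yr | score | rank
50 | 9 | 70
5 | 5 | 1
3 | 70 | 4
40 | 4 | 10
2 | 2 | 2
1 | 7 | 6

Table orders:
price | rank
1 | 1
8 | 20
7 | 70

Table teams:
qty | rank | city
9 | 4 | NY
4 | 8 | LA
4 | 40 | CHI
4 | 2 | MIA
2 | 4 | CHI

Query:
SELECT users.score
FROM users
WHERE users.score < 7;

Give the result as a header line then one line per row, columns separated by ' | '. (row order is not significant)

After WHERE (3 rows):
users.yr | users.score | users.rank
5 | 5 | 1
40 | 4 | 10
2 | 2 | 2
After SELECT (3 rows):
users.score
5
4
2

== RESULT ==
users.score
5
4
2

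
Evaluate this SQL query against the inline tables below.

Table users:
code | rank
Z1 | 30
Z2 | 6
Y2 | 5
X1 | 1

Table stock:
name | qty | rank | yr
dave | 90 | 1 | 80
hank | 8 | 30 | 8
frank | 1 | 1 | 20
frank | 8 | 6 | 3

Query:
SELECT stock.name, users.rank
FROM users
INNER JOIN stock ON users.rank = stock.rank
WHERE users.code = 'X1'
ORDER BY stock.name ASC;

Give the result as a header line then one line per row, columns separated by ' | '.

After JOIN stock (4 rows):
users.code | users.rank | stock.name | stock.qty | stock.rank | stock.yr
Z1 | 30 | hank | 8 | 30 | 8
Z2 | 6 | frank | 8 | 6 | 3
X1 | 1 | dave | 90 | 1 | 80
X1 | 1 | frank | 1 | 1 | 20
After WHERE (2 rows):
users.code | users.rank | stock.name | stock.qty | stock.rank | stock.yr
X1 | 1 | dave | 90 | 1 | 80
X1 | 1 | frank | 1 | 1 | 20
After SELECT (2 rows):
stock.name | users.rank
dave | 1
frank | 1
After ORDER BY (2 rows):
stock.name | users.rank
dave | 1
frank | 1

== RESULT ==
stock.name | users.rank
dave | 1
frank | 1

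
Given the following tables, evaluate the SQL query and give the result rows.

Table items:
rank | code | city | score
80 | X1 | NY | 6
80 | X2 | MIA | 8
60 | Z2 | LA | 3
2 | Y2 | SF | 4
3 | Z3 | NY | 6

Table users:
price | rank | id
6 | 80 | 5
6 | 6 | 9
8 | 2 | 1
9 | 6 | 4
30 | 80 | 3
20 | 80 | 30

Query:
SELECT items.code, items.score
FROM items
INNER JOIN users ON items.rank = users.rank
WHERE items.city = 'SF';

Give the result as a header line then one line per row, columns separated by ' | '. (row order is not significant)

After JOIN users (7 rows):
items.rank | items.code | items.city | items.score | users.price | users.rank | users.id
80 | X1 | NY | 6 | 6 | 80 | 5
80 | X1 | NY | 6 | 30 | 80 | 3
80 | X1 | NY | 6 | 20 | 80 | 30
80 | X2 | MIA | 8 | 6 | 80 | 5
80 | X2 | MIA | 8 | 30 | 80 | 3
80 | X2 | MIA | 8 | 20 | 80 | 30
2 | Y2 | SF | 4 | 8 | 2 | 1
After WHERE (1 rows):
items.rank | items.code | items.city | items.score | users.price | users.rank | users.id
2 | Y2 | SF | 4 | 8 | 2 | 1
After SELECT (1 rows):
items.code | items.score
Y2 | 4

== RESULT ==
items.code | items.score
Y2 | 4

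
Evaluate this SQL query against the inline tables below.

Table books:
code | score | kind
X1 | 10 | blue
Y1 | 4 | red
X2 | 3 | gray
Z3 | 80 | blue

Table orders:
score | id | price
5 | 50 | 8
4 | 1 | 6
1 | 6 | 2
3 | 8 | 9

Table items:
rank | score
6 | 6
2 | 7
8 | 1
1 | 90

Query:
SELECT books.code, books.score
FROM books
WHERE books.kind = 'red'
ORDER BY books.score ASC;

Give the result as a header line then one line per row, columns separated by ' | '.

After WHERE (1 rows):
books.code | books.score | books.kind
Y1 | 4 | red
After SELECT (1 rows):
books.code | books.score
Y1 | 4
After ORDER BY (1 rows):
books.code | books.score
Y1 | 4

== RESULT ==
books.code | books.score
Y1 | 4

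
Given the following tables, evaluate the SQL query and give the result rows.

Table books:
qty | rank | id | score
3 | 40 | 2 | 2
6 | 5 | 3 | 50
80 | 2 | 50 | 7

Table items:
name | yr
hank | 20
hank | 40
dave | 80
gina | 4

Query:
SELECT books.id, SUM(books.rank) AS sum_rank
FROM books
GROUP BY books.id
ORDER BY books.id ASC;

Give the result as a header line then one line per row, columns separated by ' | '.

== RESULT ==
books.id | sum_rank
2 | 40
3 | 5
50 | 2

Derivation:
After GROUP BY (3 rows):
books.id | sum_rank
2 | 40
3 | 5
50 | 2
After ORDER BY (3 rows):
books.id | sum_rank
2 | 40
3 | 5
50 | 2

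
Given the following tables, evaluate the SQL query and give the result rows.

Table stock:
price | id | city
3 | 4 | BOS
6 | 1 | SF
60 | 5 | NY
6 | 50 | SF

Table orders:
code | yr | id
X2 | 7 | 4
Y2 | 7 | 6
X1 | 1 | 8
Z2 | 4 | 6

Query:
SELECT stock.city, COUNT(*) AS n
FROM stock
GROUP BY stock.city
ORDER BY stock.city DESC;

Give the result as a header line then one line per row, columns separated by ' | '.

== RESULT ==
stock.city | n
SF | 2
NY | 1
BOS | 1

Derivation:
After GROUP BY (3 rows):
stock.city | n
BOS | 1
SF | 2
NY | 1
After ORDER BY (3 rows):
stock.city | n
SF | 2
NY | 1
BOS | 1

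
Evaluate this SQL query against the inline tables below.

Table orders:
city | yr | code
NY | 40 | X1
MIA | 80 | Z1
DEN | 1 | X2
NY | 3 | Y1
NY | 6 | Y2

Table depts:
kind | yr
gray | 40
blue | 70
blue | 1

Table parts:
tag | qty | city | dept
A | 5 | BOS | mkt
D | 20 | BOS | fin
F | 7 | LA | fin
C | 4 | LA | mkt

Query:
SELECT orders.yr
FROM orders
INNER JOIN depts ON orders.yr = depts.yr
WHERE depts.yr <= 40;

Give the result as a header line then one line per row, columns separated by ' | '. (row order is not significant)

== RESULT ==
orders.yr
40
1

Derivation:
After JOIN depts (2 rows):
orders.city | orders.yr | orders.code | depts.kind | depts.yr
NY | 40 | X1 | gray | 40
DEN | 1 | X2 | blue | 1
After WHERE (2 rows):
orders.city | orders.yr | orders.code | depts.kind | depts.yr
NY | 40 | X1 | gray | 40
DEN | 1 | X2 | blue | 1
After SELECT (2 rows):
orders.yr
40
1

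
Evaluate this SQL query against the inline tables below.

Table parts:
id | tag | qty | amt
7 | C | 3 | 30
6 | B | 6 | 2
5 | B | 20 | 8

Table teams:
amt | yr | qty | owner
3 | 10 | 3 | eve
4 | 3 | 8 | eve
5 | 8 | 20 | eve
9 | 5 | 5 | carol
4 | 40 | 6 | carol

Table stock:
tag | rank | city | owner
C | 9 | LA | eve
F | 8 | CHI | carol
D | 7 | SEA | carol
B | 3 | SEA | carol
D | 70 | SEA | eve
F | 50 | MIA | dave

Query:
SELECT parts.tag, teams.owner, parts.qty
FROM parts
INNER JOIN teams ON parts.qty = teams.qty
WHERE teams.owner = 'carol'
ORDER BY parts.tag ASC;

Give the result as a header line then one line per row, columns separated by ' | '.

== RESULT ==
parts.tag | teams.owner | parts.qty
B | carol | 6

Derivation:
After JOIN teams (3 rows):
parts.id | parts.tag | parts.qty | parts.amt | teams.amt | teams.yr | teams.qty | teams.owner
7 | C | 3 | 30 | 3 | 10 | 3 | eve
6 | B | 6 | 2 | 4 | 40 | 6 | carol
5 | B | 20 | 8 | 5 | 8 | 20 | eve
After WHERE (1 rows):
parts.id | parts.tag | parts.qty | parts.amt | teams.amt | teams.yr | teams.qty | teams.owner
6 | B | 6 | 2 | 4 | 40 | 6 | carol
After SELECT (1 rows):
parts.tag | teams.owner | parts.qty
B | carol | 6
After ORDER BY (1 rows):
parts.tag | teams.owner | parts.qty
B | carol | 6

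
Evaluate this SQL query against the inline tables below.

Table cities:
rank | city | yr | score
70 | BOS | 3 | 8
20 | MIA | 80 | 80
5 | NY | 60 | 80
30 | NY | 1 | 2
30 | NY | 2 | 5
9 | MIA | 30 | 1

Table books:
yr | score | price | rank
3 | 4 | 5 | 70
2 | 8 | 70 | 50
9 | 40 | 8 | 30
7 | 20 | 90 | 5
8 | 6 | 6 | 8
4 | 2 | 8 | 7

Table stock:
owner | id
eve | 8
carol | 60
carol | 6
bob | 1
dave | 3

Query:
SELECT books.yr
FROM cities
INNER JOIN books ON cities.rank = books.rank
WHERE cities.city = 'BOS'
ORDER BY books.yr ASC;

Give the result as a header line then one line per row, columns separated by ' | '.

== RESULT ==
books.yr
3

Derivation:
After JOIN books (4 rows):
cities.rank | cities.city | cities.yr | cities.score | books.yr | books.score | books.price | books.rank
70 | BOS | 3 | 8 | 3 | 4 | 5 | 70
5 | NY | 60 | 80 | 7 | 20 | 90 | 5
30 | NY | 1 | 2 | 9 | 40 | 8 | 30
30 | NY | 2 | 5 | 9 | 40 | 8 | 30
After WHERE (1 rows):
cities.rank | cities.city | cities.yr | cities.score | books.yr | books.score | books.price | books.rank
70 | BOS | 3 | 8 | 3 | 4 | 5 | 70
After SELECT (1 rows):
books.yr
3
After ORDER BY (1 rows):
books.yr
3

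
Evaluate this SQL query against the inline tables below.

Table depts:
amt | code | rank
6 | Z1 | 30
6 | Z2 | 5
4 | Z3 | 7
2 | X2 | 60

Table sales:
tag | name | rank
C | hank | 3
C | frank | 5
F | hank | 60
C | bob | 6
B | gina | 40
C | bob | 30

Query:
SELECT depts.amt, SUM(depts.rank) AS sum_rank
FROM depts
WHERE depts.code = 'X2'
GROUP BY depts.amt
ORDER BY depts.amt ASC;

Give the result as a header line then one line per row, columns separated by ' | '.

== RESULT ==
depts.amt | sum_rank
2 | 60

Derivation:
After WHERE (1 rows):
depts.amt | depts.code | depts.rank
2 | X2 | 60
After GROUP BY (1 rows):
depts.amt | sum_rank
2 | 60
After ORDER BY (1 rows):
depts.amt | sum_rank
2 | 60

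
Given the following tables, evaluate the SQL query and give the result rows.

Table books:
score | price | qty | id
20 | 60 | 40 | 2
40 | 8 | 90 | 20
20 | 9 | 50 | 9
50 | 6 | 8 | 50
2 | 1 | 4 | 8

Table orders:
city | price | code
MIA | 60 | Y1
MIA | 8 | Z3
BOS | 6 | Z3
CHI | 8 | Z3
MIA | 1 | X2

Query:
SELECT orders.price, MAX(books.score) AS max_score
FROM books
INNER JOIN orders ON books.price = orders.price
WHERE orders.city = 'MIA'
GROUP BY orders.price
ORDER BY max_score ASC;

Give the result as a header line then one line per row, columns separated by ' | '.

== RESULT ==
orders.price | max_score
1 | 2
60 | 20
8 | 40

Derivation:
After JOIN orders (5 rows):
books.score | books.price | books.qty | books.id | orders.city | orders.price | orders.code
20 | 60 | 40 | 2 | MIA | 60 | Y1
40 | 8 | 90 | 20 | MIA | 8 | Z3
40 | 8 | 90 | 20 | CHI | 8 | Z3
50 | 6 | 8 | 50 | BOS | 6 | Z3
2 | 1 | 4 | 8 | MIA | 1 | X2
After WHERE (3 rows):
books.score | books.price | books.qty | books.id | orders.city | orders.price | orders.code
20 | 60 | 40 | 2 | MIA | 60 | Y1
40 | 8 | 90 | 20 | MIA | 8 | Z3
2 | 1 | 4 | 8 | MIA | 1 | X2
After GROUP BY (3 rows):
orders.price | max_score
60 | 20
8 | 40
1 | 2
After ORDER BY (3 rows):
orders.price | max_score
1 | 2
60 | 20
8 | 40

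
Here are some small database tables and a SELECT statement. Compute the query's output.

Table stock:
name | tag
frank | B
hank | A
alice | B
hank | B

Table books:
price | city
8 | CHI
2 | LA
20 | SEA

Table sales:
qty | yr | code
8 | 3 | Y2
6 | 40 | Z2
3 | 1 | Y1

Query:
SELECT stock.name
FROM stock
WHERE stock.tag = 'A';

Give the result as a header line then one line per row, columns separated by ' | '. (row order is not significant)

After WHERE (1 rows):
stock.name | stock.tag
hank | A
After SELECT (1 rows):
stock.name
hank

== RESULT ==
stock.name
hank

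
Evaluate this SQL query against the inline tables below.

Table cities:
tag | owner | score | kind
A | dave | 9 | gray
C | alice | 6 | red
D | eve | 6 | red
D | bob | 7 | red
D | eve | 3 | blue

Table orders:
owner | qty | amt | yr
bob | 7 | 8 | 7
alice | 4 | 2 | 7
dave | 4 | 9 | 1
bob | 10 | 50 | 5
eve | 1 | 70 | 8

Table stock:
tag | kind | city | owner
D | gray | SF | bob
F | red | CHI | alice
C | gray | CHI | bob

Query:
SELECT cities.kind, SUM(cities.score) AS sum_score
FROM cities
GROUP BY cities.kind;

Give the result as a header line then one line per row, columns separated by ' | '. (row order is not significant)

After GROUP BY (3 rows):
cities.kind | sum_score
gray | 9
red | 19
blue | 3

== RESULT ==
cities.kind | sum_score
gray | 9
red | 19
blue | 3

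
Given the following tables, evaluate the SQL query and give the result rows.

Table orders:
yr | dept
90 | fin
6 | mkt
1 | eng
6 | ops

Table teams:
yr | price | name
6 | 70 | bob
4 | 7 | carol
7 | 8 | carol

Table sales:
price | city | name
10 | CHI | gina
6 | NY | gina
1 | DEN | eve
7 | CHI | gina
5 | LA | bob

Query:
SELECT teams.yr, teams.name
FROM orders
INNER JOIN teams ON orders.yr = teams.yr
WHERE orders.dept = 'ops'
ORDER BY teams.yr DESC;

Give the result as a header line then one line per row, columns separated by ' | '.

== RESULT ==
teams.yr | teams.name
6 | bob

Derivation:
After JOIN teams (2 rows):
orders.yr | orders.dept | teams.yr | teams.price | teams.name
6 | mkt | 6 | 70 | bob
6 | ops | 6 | 70 | bob
After WHERE (1 rows):
orders.yr | orders.dept | teams.yr | teams.price | teams.name
6 | ops | 6 | 70 | bob
After SELECT (1 rows):
teams.yr | teams.name
6 | bob
After ORDER BY (1 rows):
teams.yr | teams.name
6 | bob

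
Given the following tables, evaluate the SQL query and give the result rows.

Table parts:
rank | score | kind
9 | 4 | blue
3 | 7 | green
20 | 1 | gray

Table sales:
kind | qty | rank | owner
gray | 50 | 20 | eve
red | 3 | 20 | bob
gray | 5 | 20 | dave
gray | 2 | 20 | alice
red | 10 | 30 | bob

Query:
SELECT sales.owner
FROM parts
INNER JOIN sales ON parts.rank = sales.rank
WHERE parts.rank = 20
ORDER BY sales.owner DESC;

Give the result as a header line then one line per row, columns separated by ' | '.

After JOIN sales (4 rows):
parts.rank | parts.score | parts.kind | sales.kind | sales.qty | sales.rank | sales.owner
20 | 1 | gray | gray | 50 | 20 | eve
20 | 1 | gray | red | 3 | 20 | bob
20 | 1 | gray | gray | 5 | 20 | dave
20 | 1 | gray | gray | 2 | 20 | alice
After WHERE (4 rows):
parts.rank | parts.score | parts.kind | sales.kind | sales.qty | sales.rank | sales.owner
20 | 1 | gray | gray | 50 | 20 | eve
20 | 1 | gray | red | 3 | 20 | bob
20 | 1 | gray | gray | 5 | 20 | dave
20 | 1 | gray | gray | 2 | 20 | alice
After SELECT (4 rows):
sales.owner
eve
bob
dave
alice
After ORDER BY (4 rows):
sales.owner
eve
dave
bob
alice

== RESULT ==
sales.owner
eve
dave
bob
alice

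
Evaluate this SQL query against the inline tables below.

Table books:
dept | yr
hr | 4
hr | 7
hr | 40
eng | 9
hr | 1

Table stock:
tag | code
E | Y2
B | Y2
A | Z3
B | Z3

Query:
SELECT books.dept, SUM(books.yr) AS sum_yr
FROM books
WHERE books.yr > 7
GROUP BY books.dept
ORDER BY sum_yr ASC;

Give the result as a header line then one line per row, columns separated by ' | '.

After WHERE (2 rows):
books.dept | books.yr
hr | 40
eng | 9
After GROUP BY (2 rows):
books.dept | sum_yr
hr | 40
eng | 9
After ORDER BY (2 rows):
books.dept | sum_yr
eng | 9
hr | 40

== RESULT ==
books.dept | sum_yr
eng | 9
hr | 40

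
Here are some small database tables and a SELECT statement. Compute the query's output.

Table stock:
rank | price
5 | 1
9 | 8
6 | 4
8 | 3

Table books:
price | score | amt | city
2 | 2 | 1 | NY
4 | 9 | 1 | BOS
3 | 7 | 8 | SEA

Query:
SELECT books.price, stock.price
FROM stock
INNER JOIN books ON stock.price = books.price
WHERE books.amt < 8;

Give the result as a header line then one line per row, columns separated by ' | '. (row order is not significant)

== RESULT ==
books.price | stock.price
4 | 4

Derivation:
After JOIN books (2 rows):
stock.rank | stock.price | books.price | books.score | books.amt | books.city
6 | 4 | 4 | 9 | 1 | BOS
8 | 3 | 3 | 7 | 8 | SEA
After WHERE (1 rows):
stock.rank | stock.price | books.price | books.score | books.amt | books.city
6 | 4 | 4 | 9 | 1 | BOS
After SELECT (1 rows):
books.price | stock.price
4 | 4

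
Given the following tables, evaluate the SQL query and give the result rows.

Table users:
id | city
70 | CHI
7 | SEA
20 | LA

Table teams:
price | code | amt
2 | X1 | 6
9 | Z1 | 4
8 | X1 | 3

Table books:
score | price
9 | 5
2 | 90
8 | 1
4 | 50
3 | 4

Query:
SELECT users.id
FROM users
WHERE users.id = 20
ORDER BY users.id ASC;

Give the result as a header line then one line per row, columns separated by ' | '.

After WHERE (1 rows):
users.id | users.city
20 | LA
After SELECT (1 rows):
users.id
20
After ORDER BY (1 rows):
users.id
20

== RESULT ==
users.id
20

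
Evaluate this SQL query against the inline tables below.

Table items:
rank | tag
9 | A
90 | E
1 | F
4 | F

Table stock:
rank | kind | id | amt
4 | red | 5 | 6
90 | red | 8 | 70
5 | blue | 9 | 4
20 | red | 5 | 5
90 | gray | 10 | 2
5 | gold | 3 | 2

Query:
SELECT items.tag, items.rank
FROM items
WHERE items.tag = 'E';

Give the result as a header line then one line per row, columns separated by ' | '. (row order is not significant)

After WHERE (1 rows):
items.rank | items.tag
90 | E
After SELECT (1 rows):
items.tag | items.rank
E | 90

== RESULT ==
items.tag | items.rank
E | 90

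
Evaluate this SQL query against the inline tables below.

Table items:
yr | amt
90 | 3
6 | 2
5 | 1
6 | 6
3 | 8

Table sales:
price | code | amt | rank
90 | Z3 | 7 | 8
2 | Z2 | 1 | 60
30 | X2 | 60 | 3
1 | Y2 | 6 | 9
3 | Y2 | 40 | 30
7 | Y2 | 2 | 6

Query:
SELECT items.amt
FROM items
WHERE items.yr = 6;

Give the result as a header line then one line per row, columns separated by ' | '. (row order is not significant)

After WHERE (2 rows):
items.yr | items.amt
6 | 2
6 | 6
After SELECT (2 rows):
items.amt
2
6

== RESULT ==
items.amt
2
6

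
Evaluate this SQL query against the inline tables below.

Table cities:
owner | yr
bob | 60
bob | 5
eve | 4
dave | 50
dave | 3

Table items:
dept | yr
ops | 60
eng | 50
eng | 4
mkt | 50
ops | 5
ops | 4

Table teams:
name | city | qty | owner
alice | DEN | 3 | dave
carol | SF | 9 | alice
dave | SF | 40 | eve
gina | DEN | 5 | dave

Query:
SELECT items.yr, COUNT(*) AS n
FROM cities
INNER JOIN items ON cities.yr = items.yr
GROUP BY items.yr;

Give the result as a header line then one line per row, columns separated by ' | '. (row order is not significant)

== RESULT ==
items.yr | n
60 | 1
5 | 1
4 | 2
50 | 2

Derivation:
After JOIN items (6 rows):
cities.owner | cities.yr | items.dept | items.yr
bob | 60 | ops | 60
bob | 5 | ops | 5
eve | 4 | eng | 4
eve | 4 | ops | 4
dave | 50 | eng | 50
dave | 50 | mkt | 50
After GROUP BY (4 rows):
items.yr | n
60 | 1
5 | 1
4 | 2
50 | 2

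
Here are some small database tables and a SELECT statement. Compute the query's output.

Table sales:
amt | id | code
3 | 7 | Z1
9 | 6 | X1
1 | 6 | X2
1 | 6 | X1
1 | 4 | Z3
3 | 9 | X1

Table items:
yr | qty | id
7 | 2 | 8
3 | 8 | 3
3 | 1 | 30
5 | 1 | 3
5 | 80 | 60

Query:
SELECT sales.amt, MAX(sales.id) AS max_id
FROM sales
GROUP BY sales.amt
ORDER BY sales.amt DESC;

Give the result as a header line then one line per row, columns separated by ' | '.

After GROUP BY (3 rows):
sales.amt | max_id
3 | 9
9 | 6
1 | 6
After ORDER BY (3 rows):
sales.amt | max_id
9 | 6
3 | 9
1 | 6

== RESULT ==
sales.amt | max_id
9 | 6
3 | 9
1 | 6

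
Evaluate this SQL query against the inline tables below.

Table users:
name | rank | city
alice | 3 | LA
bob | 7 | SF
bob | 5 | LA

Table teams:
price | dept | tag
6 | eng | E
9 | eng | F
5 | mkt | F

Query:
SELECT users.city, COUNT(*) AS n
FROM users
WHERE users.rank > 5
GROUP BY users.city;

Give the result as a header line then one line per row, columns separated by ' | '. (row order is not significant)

After WHERE (1 rows):
users.name | users.rank | users.city
bob | 7 | SF
After GROUP BY (1 rows):
users.city | n
SF | 1

== RESULT ==
users.city | n
SF | 1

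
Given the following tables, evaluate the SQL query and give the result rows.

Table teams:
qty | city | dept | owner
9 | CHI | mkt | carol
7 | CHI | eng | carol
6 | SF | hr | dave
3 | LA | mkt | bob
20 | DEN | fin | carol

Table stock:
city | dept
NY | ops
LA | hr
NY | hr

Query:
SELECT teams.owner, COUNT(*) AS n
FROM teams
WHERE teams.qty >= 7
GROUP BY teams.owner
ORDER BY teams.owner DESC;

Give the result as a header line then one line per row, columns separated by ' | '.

== RESULT ==
teams.owner | n
carol | 3

Derivation:
After WHERE (3 rows):
teams.qty | teams.city | teams.dept | teams.owner
9 | CHI | mkt | carol
7 | CHI | eng | carol
20 | DEN | fin | carol
After GROUP BY (1 rows):
teams.owner | n
carol | 3
After ORDER BY (1 rows):
teams.owner | n
carol | 3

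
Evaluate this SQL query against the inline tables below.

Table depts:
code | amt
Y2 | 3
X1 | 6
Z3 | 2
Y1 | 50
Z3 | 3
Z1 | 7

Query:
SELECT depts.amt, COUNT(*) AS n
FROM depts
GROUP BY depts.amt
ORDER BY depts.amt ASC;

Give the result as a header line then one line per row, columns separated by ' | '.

After GROUP BY (5 rows):
depts.amt | n
3 | 2
6 | 1
2 | 1
50 | 1
7 | 1
After ORDER BY (5 rows):
depts.amt | n
2 | 1
3 | 2
6 | 1
7 | 1
50 | 1

== RESULT ==
depts.amt | n
2 | 1
3 | 2
6 | 1
7 | 1
50 | 1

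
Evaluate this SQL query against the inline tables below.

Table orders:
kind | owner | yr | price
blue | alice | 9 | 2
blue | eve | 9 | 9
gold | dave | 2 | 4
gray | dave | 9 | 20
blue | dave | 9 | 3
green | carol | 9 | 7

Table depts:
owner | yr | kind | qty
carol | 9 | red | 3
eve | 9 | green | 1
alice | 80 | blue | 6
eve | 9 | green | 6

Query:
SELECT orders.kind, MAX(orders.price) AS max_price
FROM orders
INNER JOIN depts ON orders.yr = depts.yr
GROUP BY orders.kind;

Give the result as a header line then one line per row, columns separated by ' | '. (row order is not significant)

== RESULT ==
orders.kind | max_price
blue | 9
gray | 20
green | 7

Derivation:
After JOIN depts (15 rows):
orders.kind | orders.owner | orders.yr | orders.price | depts.owner | depts.yr | depts.kind | depts.qty
blue | alice | 9 | 2 | carol | 9 | red | 3
blue | alice | 9 | 2 | eve | 9 | green | 1
blue | alice | 9 | 2 | eve | 9 | green | 6
blue | eve | 9 | 9 | carol | 9 | red | 3
blue | eve | 9 | 9 | eve | 9 | green | 1
blue | eve | 9 | 9 | eve | 9 | green | 6
gray | dave | 9 | 20 | carol | 9 | red | 3
gray | dave | 9 | 20 | eve | 9 | green | 1
gray | dave | 9 | 20 | eve | 9 | green | 6
blue | dave | 9 | 3 | carol | 9 | red | 3
blue | dave | 9 | 3 | eve | 9 | green | 1
blue | dave | 9 | 3 | eve | 9 | green | 6
green | carol | 9 | 7 | carol | 9 | red | 3
green | carol | 9 | 7 | eve | 9 | green | 1
green | carol | 9 | 7 | eve | 9 | green | 6
After GROUP BY (3 rows):
orders.kind | max_price
blue | 9
gray | 20
green | 7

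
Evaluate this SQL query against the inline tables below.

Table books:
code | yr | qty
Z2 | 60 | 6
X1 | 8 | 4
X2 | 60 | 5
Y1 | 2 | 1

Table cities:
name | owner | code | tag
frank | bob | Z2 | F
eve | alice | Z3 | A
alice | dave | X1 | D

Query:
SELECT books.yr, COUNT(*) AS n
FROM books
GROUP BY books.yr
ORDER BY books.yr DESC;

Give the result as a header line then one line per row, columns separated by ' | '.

== RESULT ==
books.yr | n
60 | 2
8 | 1
2 | 1

Derivation:
After GROUP BY (3 rows):
books.yr | n
60 | 2
8 | 1
2 | 1
After ORDER BY (3 rows):
books.yr | n
60 | 2
8 | 1
2 | 1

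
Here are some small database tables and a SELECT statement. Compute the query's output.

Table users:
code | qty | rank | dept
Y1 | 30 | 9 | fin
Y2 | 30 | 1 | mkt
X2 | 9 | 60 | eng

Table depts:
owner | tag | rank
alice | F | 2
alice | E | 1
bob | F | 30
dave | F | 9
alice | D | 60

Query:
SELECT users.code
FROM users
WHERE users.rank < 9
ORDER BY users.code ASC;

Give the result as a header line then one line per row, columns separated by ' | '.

== RESULT ==
users.code
Y2

Derivation:
After WHERE (1 rows):
users.code | users.qty | users.rank | users.dept
Y2 | 30 | 1 | mkt
After SELECT (1 rows):
users.code
Y2
After ORDER BY (1 rows):
users.code
Y2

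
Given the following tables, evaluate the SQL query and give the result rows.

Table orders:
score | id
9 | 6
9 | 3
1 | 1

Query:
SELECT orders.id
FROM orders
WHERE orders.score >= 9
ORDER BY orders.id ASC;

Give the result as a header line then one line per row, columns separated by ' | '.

== RESULT ==
orders.id
3
6

Derivation:
After WHERE (2 rows):
orders.score | orders.id
9 | 6
9 | 3
After SELECT (2 rows):
orders.id
6
3
After ORDER BY (2 rows):
orders.id
3
6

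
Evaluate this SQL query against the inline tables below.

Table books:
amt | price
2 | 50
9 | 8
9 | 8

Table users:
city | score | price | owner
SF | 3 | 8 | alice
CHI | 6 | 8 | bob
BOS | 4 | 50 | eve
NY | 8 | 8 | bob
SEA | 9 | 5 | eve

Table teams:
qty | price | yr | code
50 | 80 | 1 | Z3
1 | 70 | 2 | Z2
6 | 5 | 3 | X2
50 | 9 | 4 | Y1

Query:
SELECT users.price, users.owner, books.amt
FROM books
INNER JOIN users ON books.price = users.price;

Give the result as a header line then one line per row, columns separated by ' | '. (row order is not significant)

== RESULT ==
users.price | users.owner | books.amt
50 | eve | 2
8 | alice | 9
8 | bob | 9
8 | bob | 9
8 | alice | 9
8 | bob | 9
8 | bob | 9

Derivation:
After JOIN users (7 rows):
books.amt | books.price | users.city | users.score | users.price | users.owner
2 | 50 | BOS | 4 | 50 | eve
9 | 8 | SF | 3 | 8 | alice
9 | 8 | CHI | 6 | 8 | bob
9 | 8 | NY | 8 | 8 | bob
9 | 8 | SF | 3 | 8 | alice
9 | 8 | CHI | 6 | 8 | bob
9 | 8 | NY | 8 | 8 | bob
After SELECT (7 rows):
users.price | users.owner | books.amt
50 | eve | 2
8 | alice | 9
8 | bob | 9
8 | bob | 9
8 | alice | 9
8 | bob | 9
8 | bob | 9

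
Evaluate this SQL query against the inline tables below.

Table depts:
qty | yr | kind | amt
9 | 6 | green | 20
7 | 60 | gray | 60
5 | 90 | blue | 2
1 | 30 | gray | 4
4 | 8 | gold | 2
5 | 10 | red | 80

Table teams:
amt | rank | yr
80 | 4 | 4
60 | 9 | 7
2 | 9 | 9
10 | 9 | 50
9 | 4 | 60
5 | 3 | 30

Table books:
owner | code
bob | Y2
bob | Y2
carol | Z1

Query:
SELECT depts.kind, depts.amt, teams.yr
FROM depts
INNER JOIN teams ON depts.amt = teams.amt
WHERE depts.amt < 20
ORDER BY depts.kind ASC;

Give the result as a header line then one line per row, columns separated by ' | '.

After JOIN teams (4 rows):
depts.qty | depts.yr | depts.kind | depts.amt | teams.amt | teams.rank | teams.yr
7 | 60 | gray | 60 | 60 | 9 | 7
5 | 90 | blue | 2 | 2 | 9 | 9
4 | 8 | gold | 2 | 2 | 9 | 9
5 | 10 | red | 80 | 80 | 4 | 4
After WHERE (2 rows):
depts.qty | depts.yr | depts.kind | depts.amt | teams.amt | teams.rank | teams.yr
5 | 90 | blue | 2 | 2 | 9 | 9
4 | 8 | gold | 2 | 2 | 9 | 9
After SELECT (2 rows):
depts.kind | depts.amt | teams.yr
blue | 2 | 9
gold | 2 | 9
After ORDER BY (2 rows):
depts.kind | depts.amt | teams.yr
blue | 2 | 9
gold | 2 | 9

== RESULT ==
depts.kind | depts.amt | teams.yr
blue | 2 | 9
gold | 2 | 9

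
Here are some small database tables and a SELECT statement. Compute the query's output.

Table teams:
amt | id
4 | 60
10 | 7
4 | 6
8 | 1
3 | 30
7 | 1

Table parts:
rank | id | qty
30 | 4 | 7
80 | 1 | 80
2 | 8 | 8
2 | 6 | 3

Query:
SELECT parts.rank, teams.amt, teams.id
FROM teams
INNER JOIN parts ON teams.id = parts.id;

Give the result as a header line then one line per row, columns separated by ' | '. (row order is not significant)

== RESULT ==
parts.rank | teams.amt | teams.id
2 | 4 | 6
80 | 8 | 1
80 | 7 | 1

Derivation:
After JOIN parts (3 rows):
teams.amt | teams.id | parts.rank | parts.id | parts.qty
4 | 6 | 2 | 6 | 3
8 | 1 | 80 | 1 | 80
7 | 1 | 80 | 1 | 80
After SELECT (3 rows):
parts.rank | teams.amt | teams.id
2 | 4 | 6
80 | 8 | 1
80 | 7 | 1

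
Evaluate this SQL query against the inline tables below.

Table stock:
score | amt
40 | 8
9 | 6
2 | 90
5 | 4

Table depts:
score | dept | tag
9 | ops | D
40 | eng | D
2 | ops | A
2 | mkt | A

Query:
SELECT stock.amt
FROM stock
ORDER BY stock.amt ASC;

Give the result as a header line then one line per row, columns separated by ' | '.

After SELECT (4 rows):
stock.amt
8
6
90
4
After ORDER BY (4 rows):
stock.amt
4
6
8
90

== RESULT ==
stock.amt
4
6
8
90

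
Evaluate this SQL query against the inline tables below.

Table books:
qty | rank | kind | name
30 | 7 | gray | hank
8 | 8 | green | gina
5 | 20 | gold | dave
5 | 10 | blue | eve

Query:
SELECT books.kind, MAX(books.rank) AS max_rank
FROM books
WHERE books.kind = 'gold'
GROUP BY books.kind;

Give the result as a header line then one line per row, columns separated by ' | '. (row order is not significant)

After WHERE (1 rows):
books.qty | books.rank | books.kind | books.name
5 | 20 | gold | dave
After GROUP BY (1 rows):
books.kind | max_rank
gold | 20

== RESULT ==
books.kind | max_rank
gold | 20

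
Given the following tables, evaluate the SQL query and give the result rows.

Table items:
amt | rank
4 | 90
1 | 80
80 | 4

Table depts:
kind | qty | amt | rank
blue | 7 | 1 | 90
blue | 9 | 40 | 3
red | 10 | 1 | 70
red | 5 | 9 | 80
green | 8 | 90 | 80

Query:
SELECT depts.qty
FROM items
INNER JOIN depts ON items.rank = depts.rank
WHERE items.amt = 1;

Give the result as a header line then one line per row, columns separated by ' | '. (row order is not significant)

== RESULT ==
depts.qty
5
8

Derivation:
After JOIN depts (3 rows):
items.amt | items.rank | depts.kind | depts.qty | depts.amt | depts.rank
4 | 90 | blue | 7 | 1 | 90
1 | 80 | red | 5 | 9 | 80
1 | 80 | green | 8 | 90 | 80
After WHERE (2 rows):
items.amt | items.rank | depts.kind | depts.qty | depts.amt | depts.rank
1 | 80 | red | 5 | 9 | 80
1 | 80 | green | 8 | 90 | 80
After SELECT (2 rows):
depts.qty
5
8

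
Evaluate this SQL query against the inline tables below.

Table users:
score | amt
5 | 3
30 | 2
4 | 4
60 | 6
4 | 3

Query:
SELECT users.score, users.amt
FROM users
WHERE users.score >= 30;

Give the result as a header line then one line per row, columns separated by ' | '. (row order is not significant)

== RESULT ==
users.score | users.amt
30 | 2
60 | 6

Derivation:
After WHERE (2 rows):
users.score | users.amt
30 | 2
60 | 6
After SELECT (2 rows):
users.score | users.amt
30 | 2
60 | 6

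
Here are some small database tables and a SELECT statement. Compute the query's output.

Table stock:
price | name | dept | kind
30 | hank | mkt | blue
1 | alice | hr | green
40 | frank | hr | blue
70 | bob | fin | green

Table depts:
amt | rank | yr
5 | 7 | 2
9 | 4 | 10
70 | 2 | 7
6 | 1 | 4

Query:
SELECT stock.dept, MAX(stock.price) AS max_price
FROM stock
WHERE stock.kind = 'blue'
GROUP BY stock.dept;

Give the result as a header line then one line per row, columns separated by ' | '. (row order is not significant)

== RESULT ==
stock.dept | max_price
mkt | 30
hr | 40

Derivation:
After WHERE (2 rows):
stock.price | stock.name | stock.dept | stock.kind
30 | hank | mkt | blue
40 | frank | hr | blue
After GROUP BY (2 rows):
stock.dept | max_price
mkt | 30
hr | 40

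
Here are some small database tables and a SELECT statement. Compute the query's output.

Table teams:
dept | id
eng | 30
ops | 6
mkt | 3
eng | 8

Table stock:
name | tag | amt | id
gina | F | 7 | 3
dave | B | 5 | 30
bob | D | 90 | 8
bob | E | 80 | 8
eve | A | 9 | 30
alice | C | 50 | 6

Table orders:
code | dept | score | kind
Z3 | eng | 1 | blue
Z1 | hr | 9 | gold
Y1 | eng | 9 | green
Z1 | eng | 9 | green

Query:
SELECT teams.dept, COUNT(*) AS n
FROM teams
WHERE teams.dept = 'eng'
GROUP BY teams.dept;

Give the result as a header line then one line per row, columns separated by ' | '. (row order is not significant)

After WHERE (2 rows):
teams.dept | teams.id
eng | 30
eng | 8
After GROUP BY (1 rows):
teams.dept | n
eng | 2

== RESULT ==
teams.dept | n
eng | 2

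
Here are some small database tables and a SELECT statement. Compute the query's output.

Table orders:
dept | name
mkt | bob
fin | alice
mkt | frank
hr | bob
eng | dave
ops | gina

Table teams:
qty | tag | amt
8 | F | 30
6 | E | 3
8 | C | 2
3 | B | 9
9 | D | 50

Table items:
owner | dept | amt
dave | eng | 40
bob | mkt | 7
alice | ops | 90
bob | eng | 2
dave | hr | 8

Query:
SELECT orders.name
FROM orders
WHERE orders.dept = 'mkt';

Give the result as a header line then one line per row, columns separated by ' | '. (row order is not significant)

After WHERE (2 rows):
orders.dept | orders.name
mkt | bob
mkt | frank
After SELECT (2 rows):
orders.name
bob
frank

== RESULT ==
orders.name
bob
frank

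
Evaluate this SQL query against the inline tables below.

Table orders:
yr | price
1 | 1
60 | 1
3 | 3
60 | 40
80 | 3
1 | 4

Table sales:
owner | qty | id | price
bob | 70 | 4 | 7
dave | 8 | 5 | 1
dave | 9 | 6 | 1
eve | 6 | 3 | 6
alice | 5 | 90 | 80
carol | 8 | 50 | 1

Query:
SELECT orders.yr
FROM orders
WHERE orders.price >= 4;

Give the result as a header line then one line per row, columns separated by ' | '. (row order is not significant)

After WHERE (2 rows):
orders.yr | orders.price
60 | 40
1 | 4
After SELECT (2 rows):
orders.yr
60
1

== RESULT ==
orders.yr
60
1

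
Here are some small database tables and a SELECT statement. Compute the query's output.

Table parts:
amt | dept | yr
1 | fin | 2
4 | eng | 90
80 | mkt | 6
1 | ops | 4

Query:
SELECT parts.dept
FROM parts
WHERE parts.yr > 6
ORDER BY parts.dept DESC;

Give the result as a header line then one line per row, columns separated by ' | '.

After WHERE (1 rows):
parts.amt | parts.dept | parts.yr
4 | eng | 90
After SELECT (1 rows):
parts.dept
eng
After ORDER BY (1 rows):
parts.dept
eng

== RESULT ==
parts.dept
eng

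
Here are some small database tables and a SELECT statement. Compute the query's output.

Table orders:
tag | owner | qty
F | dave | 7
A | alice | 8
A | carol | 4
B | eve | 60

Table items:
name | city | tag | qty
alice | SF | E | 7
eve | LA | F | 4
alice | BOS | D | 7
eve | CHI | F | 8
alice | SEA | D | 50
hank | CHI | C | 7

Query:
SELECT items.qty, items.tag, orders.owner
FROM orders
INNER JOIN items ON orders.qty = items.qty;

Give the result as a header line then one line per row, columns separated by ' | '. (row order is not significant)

== RESULT ==
items.qty | items.tag | orders.owner
7 | E | dave
7 | D | dave
7 | C | dave
8 | F | alice
4 | F | carol

Derivation:
After JOIN items (5 rows):
orders.tag | orders.owner | orders.qty | items.name | items.city | items.tag | items.qty
F | dave | 7 | alice | SF | E | 7
F | dave | 7 | alice | BOS | D | 7
F | dave | 7 | hank | CHI | C | 7
A | alice | 8 | eve | CHI | F | 8
A | carol | 4 | eve | LA | F | 4
After SELECT (5 rows):
items.qty | items.tag | orders.owner
7 | E | dave
7 | D | dave
7 | C | dave
8 | F | alice
4 | F | carol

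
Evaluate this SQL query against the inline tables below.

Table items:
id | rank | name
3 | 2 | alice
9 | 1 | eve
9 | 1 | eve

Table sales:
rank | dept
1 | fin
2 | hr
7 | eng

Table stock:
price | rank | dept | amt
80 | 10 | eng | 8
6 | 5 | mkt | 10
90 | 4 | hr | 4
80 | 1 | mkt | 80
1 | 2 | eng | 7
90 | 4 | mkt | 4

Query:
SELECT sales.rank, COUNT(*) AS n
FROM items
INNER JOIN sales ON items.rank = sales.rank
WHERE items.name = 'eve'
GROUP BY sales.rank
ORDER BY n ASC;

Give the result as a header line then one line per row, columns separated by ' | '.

== RESULT ==
sales.rank | n
1 | 2

Derivation:
After JOIN sales (3 rows):
items.id | items.rank | items.name | sales.rank | sales.dept
3 | 2 | alice | 2 | hr
9 | 1 | eve | 1 | fin
9 | 1 | eve | 1 | fin
After WHERE (2 rows):
items.id | items.rank | items.name | sales.rank | sales.dept
9 | 1 | eve | 1 | fin
9 | 1 | eve | 1 | fin
After GROUP BY (1 rows):
sales.rank | n
1 | 2
After ORDER BY (1 rows):
sales.rank | n
1 | 2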